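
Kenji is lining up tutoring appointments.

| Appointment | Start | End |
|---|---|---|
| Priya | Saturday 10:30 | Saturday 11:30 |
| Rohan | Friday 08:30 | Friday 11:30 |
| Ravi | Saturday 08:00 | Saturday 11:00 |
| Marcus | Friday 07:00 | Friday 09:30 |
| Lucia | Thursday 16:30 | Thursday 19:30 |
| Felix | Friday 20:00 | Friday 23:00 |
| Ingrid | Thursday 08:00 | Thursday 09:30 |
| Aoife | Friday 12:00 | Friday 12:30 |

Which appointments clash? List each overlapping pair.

Sorted by start: Ingrid, Lucia, Marcus, Rohan, Aoife, Felix, Ravi, Priya.
Lucia starts after Ingrid ends — done with Ingrid.
Marcus starts after Lucia ends — done with Lucia.
Rohan starts before Marcus ends → Marcus and Rohan overlap.
Aoife starts after Marcus ends — done with Marcus.
Aoife starts after Rohan ends — done with Rohan.
Felix starts after Aoife ends — done with Aoife.
Ravi starts after Felix ends — done with Felix.
Priya starts before Ravi ends → Ravi and Priya overlap.

Marcus & Rohan, Priya & Ravi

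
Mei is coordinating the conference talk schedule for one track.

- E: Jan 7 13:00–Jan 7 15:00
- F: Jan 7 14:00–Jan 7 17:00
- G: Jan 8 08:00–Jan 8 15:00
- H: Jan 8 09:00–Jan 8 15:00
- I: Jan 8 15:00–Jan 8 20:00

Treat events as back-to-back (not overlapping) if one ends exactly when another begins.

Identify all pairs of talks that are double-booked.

Sorted by start: E, F, G, H, I.
F starts before E ends → E and F overlap.
G starts after E ends, so E has no further overlaps.
G starts after F ends, so F has no further overlaps.
H starts before G ends → G and H overlap.
I starts exactly when G ends (back-to-back, no overlap).
I starts exactly when H ends (back-to-back, no overlap).

E & F, G & H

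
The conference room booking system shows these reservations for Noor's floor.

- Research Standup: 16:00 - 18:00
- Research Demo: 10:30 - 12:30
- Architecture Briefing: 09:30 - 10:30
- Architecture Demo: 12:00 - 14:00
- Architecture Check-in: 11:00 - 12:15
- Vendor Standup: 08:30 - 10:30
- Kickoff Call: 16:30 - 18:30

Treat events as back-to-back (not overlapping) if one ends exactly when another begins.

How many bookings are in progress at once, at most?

3

Walk through starts and ends in time order (an end at T is processed before a start at T):
08:30 start Vendor Standup → 1
09:30 start Architecture Briefing → 2
10:30 end Architecture Briefing → 1
10:30 end Vendor Standup → 0
10:30 start Research Demo → 1
11:00 start Architecture Check-in → 2
12:00 start Architecture Demo → 3
12:15 end Architecture Check-in → 2
12:30 end Research Demo → 1
14:00 end Architecture Demo → 0
16:00 start Research Standup → 1
16:30 start Kickoff Call → 2
18:00 end Research Standup → 1
18:30 end Kickoff Call → 0
Peak is 3, at 12:00 (Architecture Check-in, Architecture Demo, Research Demo).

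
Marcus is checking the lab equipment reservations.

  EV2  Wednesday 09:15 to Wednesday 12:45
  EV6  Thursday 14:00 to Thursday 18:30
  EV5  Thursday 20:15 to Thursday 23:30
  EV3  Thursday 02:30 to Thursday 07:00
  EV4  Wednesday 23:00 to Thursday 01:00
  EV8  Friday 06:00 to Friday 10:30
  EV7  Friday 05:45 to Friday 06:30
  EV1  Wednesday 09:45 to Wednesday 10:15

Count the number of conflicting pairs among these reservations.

2

Sorted by start: EV2, EV1, EV4, EV3, EV6, EV5, EV7, EV8.
EV1 starts before EV2 ends → EV2 and EV1 overlap.
EV4 starts after EV2 ends, so nothing later overlaps EV2 either.
EV4 starts after EV1 ends, so nothing later overlaps EV1 either.
EV3 starts after EV4 ends, so nothing later overlaps EV4 either.
EV6 starts after EV3 ends, so nothing later overlaps EV3 either.
EV5 starts after EV6 ends, so nothing later overlaps EV6 either.
EV7 starts after EV5 ends, so nothing later overlaps EV5 either.
EV8 starts before EV7 ends → EV7 and EV8 overlap.
Overlapping pairs: EV1 & EV2, EV7 & EV8 — 2 in total.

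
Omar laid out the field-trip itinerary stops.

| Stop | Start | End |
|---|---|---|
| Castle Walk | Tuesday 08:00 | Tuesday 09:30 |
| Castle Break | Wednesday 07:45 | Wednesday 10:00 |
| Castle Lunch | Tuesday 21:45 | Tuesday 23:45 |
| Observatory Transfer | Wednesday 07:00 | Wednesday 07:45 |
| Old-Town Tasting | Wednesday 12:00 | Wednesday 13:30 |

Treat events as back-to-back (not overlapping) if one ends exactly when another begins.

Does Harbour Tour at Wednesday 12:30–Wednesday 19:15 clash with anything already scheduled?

Castle Walk: ends Tuesday 09:30 at or before Harbour Tour starts Wednesday 12:30 → clear.
Castle Lunch: ends Tuesday 23:45 at or before Harbour Tour starts Wednesday 12:30 → clear.
Observatory Transfer: ends Wednesday 07:45 at or before Harbour Tour starts Wednesday 12:30 → clear.
Castle Break: ends Wednesday 10:00 at or before Harbour Tour starts Wednesday 12:30 → clear.
Old-Town Tasting: starts Wednesday 12:00 before Harbour Tour ends Wednesday 19:15, and ends Wednesday 13:30 after Harbour Tour starts Wednesday 12:30 → overlap.
Harbour Tour overlaps Old-Town Tasting.

Yes — it overlaps Old-Town Tasting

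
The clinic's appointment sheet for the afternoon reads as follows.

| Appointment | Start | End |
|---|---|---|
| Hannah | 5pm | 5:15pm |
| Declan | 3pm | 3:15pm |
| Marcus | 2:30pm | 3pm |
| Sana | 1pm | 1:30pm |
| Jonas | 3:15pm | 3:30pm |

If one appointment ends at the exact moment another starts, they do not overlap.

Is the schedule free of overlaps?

Sorted by start: Sana, Marcus, Declan, Jonas, Hannah.
Marcus starts after Sana ends, so Sana has no further overlaps.
Declan starts exactly when Marcus ends (back-to-back, no overlap), so Marcus has no further overlaps.
Jonas starts exactly when Declan ends (back-to-back, no overlap), so Declan has no further overlaps.
Hannah starts after Jonas ends.
Every pair is clear; the schedule has no overlaps.

Yes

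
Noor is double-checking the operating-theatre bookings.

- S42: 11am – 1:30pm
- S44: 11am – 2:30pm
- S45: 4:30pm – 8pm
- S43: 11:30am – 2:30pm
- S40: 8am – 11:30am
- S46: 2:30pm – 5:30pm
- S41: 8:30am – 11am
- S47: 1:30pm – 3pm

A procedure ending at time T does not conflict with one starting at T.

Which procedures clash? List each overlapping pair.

S40 & S41, S40 & S42, S40 & S44, S42 & S43, S42 & S44, S43 & S44, S43 & S47, S44 & S47, S45 & S46, S46 & S47

Sorted by start: S40, S41, S42, S44, S43, S47, S46, S45.
S41 starts before S40 ends → S40 and S41 overlap.
S42 starts before S40 ends → S40 and S42 overlap.
S44 starts before S40 ends → S40 and S44 overlap.
S43 starts exactly when S40 ends (back-to-back, no overlap), so nothing later overlaps S40 either.
S42 starts exactly when S41 ends (back-to-back, no overlap), so nothing later overlaps S41 either.
S44 starts before S42 ends → S42 and S44 overlap.
S43 starts before S42 ends → S42 and S43 overlap.
S47 starts exactly when S42 ends (back-to-back, no overlap), so nothing later overlaps S42 either.
S43 starts before S44 ends → S44 and S43 overlap.
S47 starts before S44 ends → S44 and S47 overlap.
S46 starts exactly when S44 ends (back-to-back, no overlap), so nothing later overlaps S44 either.
S47 starts before S43 ends → S43 and S47 overlap.
S46 starts exactly when S43 ends (back-to-back, no overlap), so nothing later overlaps S43 either.
S46 starts before S47 ends → S47 and S46 overlap.
S45 starts after S47 ends.
S45 starts before S46 ends → S46 and S45 overlap.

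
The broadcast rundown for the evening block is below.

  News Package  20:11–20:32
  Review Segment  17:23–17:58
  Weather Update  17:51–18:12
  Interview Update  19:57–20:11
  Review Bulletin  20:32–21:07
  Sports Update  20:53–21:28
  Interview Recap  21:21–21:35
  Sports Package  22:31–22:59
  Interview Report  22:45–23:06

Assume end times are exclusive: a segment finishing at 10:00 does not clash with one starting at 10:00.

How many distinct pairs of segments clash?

4

Check each pair: they overlap iff neither finishes before the other starts.
Sorted by start: Review Segment, Weather Update, Interview Update, News Package, Review Bulletin, Sports Update, Interview Recap, Sports Package, Interview Report.
Weather Update starts before Review Segment ends → Review Segment and Weather Update overlap.
Interview Update starts after Review Segment ends; Review Segment is clear from here.
Interview Update starts after Weather Update ends; Weather Update is clear from here.
News Package starts exactly when Interview Update ends (back-to-back, no overlap); Interview Update is clear from here.
Review Bulletin starts exactly when News Package ends (back-to-back, no overlap); News Package is clear from here.
Sports Update starts before Review Bulletin ends → Review Bulletin and Sports Update overlap.
Interview Recap starts after Review Bulletin ends; Review Bulletin is clear from here.
Interview Recap starts before Sports Update ends → Sports Update and Interview Recap overlap.
Sports Package starts after Sports Update ends; Sports Update is clear from here.
Sports Package starts after Interview Recap ends; Interview Recap is clear from here.
Interview Report starts before Sports Package ends → Sports Package and Interview Report overlap.
Overlapping pairs: Interview Recap & Sports Update, Interview Report & Sports Package, Review Bulletin & Sports Update, Review Segment & Weather Update — 4 in total.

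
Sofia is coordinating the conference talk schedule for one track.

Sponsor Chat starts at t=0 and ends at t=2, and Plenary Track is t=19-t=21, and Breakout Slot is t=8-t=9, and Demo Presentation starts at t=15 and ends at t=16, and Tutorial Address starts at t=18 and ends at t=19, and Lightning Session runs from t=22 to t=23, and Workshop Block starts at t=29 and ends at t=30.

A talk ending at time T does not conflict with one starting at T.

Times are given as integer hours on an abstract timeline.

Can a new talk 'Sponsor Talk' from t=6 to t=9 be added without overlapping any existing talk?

Sponsor Chat: ends t=2 at or before Sponsor Talk starts t=6 → clear.
Breakout Slot: starts t=8 before Sponsor Talk ends t=9, and ends t=9 after Sponsor Talk starts t=6 → overlap.
Demo Presentation: starts t=15 at or after Sponsor Talk ends t=9 → clear.
Tutorial Address: starts t=18 at or after Sponsor Talk ends t=9 → clear.
Plenary Track: starts t=19 at or after Sponsor Talk ends t=9 → clear.
Lightning Session: starts t=22 at or after Sponsor Talk ends t=9 → clear.
Workshop Block: starts t=29 at or after Sponsor Talk ends t=9 → clear.
Sponsor Talk overlaps Breakout Slot.

No — it overlaps Breakout Slot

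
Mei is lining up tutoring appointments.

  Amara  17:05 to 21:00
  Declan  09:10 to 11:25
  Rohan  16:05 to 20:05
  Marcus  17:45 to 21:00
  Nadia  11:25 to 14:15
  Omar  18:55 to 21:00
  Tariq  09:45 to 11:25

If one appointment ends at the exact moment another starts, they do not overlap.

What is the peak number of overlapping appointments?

4

Walk through starts and ends in time order (an end at T is processed before a start at T):
09:10 start Declan → 1
09:45 start Tariq → 2
11:25 end Declan → 1
11:25 end Tariq → 0
11:25 start Nadia → 1
14:15 end Nadia → 0
16:05 start Rohan → 1
17:05 start Amara → 2
17:45 start Marcus → 3
18:55 start Omar → 4
20:05 end Rohan → 3
21:00 end Amara → 2
21:00 end Marcus → 1
21:00 end Omar → 0
Peak is 4, at 18:55 (Amara, Marcus, Omar, Rohan).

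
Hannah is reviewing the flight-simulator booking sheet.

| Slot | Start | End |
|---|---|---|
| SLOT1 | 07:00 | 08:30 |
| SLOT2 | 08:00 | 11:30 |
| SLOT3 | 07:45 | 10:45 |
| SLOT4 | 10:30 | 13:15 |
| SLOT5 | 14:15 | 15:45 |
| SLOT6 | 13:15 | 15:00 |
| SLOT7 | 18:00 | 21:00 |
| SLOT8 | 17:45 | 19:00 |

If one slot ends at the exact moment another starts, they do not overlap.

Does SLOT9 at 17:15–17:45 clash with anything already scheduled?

No — it doesn't clash with anything

SLOT1: ends 08:30 at or before SLOT9 starts 17:15 → clear.
SLOT3: ends 10:45 at or before SLOT9 starts 17:15 → clear.
SLOT2: ends 11:30 at or before SLOT9 starts 17:15 → clear.
SLOT4: ends 13:15 at or before SLOT9 starts 17:15 → clear.
SLOT6: ends 15:00 at or before SLOT9 starts 17:15 → clear.
SLOT5: ends 15:45 at or before SLOT9 starts 17:15 → clear.
SLOT8: starts 17:45 at or after SLOT9 ends 17:45 → clear.
SLOT7: starts 18:00 at or after SLOT9 ends 17:45 → clear.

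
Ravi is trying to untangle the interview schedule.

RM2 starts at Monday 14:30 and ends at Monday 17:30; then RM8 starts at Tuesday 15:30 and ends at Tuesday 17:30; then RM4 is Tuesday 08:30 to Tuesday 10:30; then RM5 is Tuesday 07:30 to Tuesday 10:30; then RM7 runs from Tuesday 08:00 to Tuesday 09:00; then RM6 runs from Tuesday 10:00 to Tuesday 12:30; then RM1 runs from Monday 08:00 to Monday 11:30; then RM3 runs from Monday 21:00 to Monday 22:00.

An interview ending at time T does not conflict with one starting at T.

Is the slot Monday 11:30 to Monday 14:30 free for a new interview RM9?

Yes — the slot is free

RM1: ends Monday 11:30 at or before RM9 starts Monday 11:30 → clear.
RM2: starts Monday 14:30 at or after RM9 ends Monday 14:30 → clear.
RM3: starts Monday 21:00 at or after RM9 ends Monday 14:30 → clear.
RM5: starts Tuesday 07:30 at or after RM9 ends Monday 14:30 → clear.
RM7: starts Tuesday 08:00 at or after RM9 ends Monday 14:30 → clear.
RM4: starts Tuesday 08:30 at or after RM9 ends Monday 14:30 → clear.
RM6: starts Tuesday 10:00 at or after RM9 ends Monday 14:30 → clear.
RM8: starts Tuesday 15:30 at or after RM9 ends Monday 14:30 → clear.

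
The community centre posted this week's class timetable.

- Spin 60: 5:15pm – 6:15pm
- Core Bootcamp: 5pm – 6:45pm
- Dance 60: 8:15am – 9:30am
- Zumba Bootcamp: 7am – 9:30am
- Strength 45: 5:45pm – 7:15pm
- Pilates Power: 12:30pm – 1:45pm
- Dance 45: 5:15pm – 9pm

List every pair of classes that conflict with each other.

Sorted by start: Zumba Bootcamp, Dance 60, Pilates Power, Core Bootcamp, Dance 45, Spin 60, Strength 45.
Dance 60 starts before Zumba Bootcamp ends → Zumba Bootcamp and Dance 60 overlap.
Pilates Power starts after Zumba Bootcamp ends, so Zumba Bootcamp has no further overlaps.
Pilates Power starts after Dance 60 ends, so Dance 60 has no further overlaps.
Core Bootcamp starts after Pilates Power ends, so Pilates Power has no further overlaps.
Dance 45 starts before Core Bootcamp ends → Core Bootcamp and Dance 45 overlap.
Spin 60 starts before Core Bootcamp ends → Core Bootcamp and Spin 60 overlap.
Strength 45 starts before Core Bootcamp ends → Core Bootcamp and Strength 45 overlap.
Spin 60 starts before Dance 45 ends → Dance 45 and Spin 60 overlap.
Strength 45 starts before Dance 45 ends → Dance 45 and Strength 45 overlap.
Strength 45 starts before Spin 60 ends → Spin 60 and Strength 45 overlap.

Core Bootcamp & Dance 45, Core Bootcamp & Spin 60, Core Bootcamp & Strength 45, Dance 45 & Spin 60, Dance 45 & Strength 45, Dance 60 & Zumba Bootcamp, Spin 60 & Strength 45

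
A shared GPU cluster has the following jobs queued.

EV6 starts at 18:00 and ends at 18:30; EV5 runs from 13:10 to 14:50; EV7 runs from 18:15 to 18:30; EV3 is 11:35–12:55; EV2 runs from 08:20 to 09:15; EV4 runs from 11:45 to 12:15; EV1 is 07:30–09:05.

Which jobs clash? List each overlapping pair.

Sorted by start: EV1, EV2, EV3, EV4, EV5, EV6, EV7.
EV2 starts before EV1 ends → EV1 and EV2 overlap.
EV3 starts after EV1 ends, so nothing later overlaps EV1 either.
EV3 starts after EV2 ends, so nothing later overlaps EV2 either.
EV4 starts before EV3 ends → EV3 and EV4 overlap.
EV5 starts after EV3 ends, so nothing later overlaps EV3 either.
EV5 starts after EV4 ends, so nothing later overlaps EV4 either.
EV6 starts after EV5 ends, so nothing later overlaps EV5 either.
EV7 starts before EV6 ends → EV6 and EV7 overlap.

EV1 & EV2, EV3 & EV4, EV6 & EV7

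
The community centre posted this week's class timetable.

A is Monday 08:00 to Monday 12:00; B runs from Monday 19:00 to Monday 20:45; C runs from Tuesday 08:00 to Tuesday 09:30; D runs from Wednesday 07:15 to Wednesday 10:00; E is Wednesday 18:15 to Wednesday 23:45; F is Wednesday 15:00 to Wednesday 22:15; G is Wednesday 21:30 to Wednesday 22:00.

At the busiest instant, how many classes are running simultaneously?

3

Sort all start/end points and keep a running count:
Monday 08:00 start A → 1
Monday 12:00 end A → 0
Monday 19:00 start B → 1
Monday 20:45 end B → 0
Tuesday 08:00 start C → 1
Tuesday 09:30 end C → 0
Wednesday 07:15 start D → 1
Wednesday 10:00 end D → 0
Wednesday 15:00 start F → 1
Wednesday 18:15 start E → 2
Wednesday 21:30 start G → 3
Wednesday 22:00 end G → 2
Wednesday 22:15 end F → 1
Wednesday 23:45 end E → 0
Peak is 3, at Wednesday 21:30 (E, F, G).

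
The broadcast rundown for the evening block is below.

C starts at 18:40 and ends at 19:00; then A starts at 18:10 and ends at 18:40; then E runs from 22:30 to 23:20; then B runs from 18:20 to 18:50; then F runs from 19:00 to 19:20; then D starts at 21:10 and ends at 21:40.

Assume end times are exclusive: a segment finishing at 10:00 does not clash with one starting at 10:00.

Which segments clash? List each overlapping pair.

Sorted by start: A, B, C, F, D, E.
B starts before A ends → A and B overlap.
C starts exactly when A ends (back-to-back, no overlap), so A has no further overlaps.
C starts before B ends → B and C overlap.
F starts after B ends, so B has no further overlaps.
F starts exactly when C ends (back-to-back, no overlap), so C has no further overlaps.
D starts after F ends, so F has no further overlaps.
E starts after D ends.

A & B, B & C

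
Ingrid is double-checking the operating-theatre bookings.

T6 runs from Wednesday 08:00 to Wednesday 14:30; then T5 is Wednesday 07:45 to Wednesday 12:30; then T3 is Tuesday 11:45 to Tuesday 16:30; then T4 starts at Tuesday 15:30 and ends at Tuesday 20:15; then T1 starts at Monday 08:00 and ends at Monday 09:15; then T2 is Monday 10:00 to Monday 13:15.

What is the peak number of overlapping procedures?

Sweep the timeline, counting +1 at each start and −1 at each end (ends before starts at a tie):
Monday 08:00 start T1 → 1
Monday 09:15 end T1 → 0
Monday 10:00 start T2 → 1
Monday 13:15 end T2 → 0
Tuesday 11:45 start T3 → 1
Tuesday 15:30 start T4 → 2
Tuesday 16:30 end T3 → 1
Tuesday 20:15 end T4 → 0
Wednesday 07:45 start T5 → 1
Wednesday 08:00 start T6 → 2
Wednesday 12:30 end T5 → 1
Wednesday 14:30 end T6 → 0
Peak is 2, at Tuesday 15:30 (T3, T4).

2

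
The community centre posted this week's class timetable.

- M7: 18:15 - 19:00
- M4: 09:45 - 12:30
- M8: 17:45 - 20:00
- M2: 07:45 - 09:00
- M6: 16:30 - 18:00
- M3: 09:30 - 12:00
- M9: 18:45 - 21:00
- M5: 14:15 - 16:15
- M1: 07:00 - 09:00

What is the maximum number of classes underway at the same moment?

Sort all start/end points and keep a running count:
07:00 start M1 → 1
07:45 start M2 → 2
09:00 end M1 → 1
09:00 end M2 → 0
09:30 start M3 → 1
09:45 start M4 → 2
12:00 end M3 → 1
12:30 end M4 → 0
14:15 start M5 → 1
16:15 end M5 → 0
16:30 start M6 → 1
17:45 start M8 → 2
18:00 end M6 → 1
18:15 start M7 → 2
18:45 start M9 → 3
19:00 end M7 → 2
20:00 end M8 → 1
21:00 end M9 → 0
Peak is 3, at 18:45 (M7, M8, M9).

3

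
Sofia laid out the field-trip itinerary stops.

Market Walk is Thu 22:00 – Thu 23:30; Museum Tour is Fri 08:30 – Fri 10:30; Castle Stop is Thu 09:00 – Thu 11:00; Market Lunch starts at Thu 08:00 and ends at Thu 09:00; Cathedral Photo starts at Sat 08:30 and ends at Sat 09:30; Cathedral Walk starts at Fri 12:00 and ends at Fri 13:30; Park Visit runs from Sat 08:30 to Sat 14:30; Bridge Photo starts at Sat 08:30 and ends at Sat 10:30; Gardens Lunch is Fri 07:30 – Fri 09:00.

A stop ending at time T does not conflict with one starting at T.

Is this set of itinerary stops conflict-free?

No

Two intervals overlap when each starts before the other ends.
Sorted by start: Market Lunch, Castle Stop, Market Walk, Gardens Lunch, Museum Tour, Cathedral Walk, Cathedral Photo, Bridge Photo, Park Visit.
Castle Stop starts exactly when Market Lunch ends (back-to-back, no overlap) — done with Market Lunch.
Market Walk starts after Castle Stop ends — done with Castle Stop.
Gardens Lunch starts after Market Walk ends — done with Market Walk.
Museum Tour starts before Gardens Lunch ends → Gardens Lunch and Museum Tour overlap.
That's a conflict, so the schedule is not conflict-free.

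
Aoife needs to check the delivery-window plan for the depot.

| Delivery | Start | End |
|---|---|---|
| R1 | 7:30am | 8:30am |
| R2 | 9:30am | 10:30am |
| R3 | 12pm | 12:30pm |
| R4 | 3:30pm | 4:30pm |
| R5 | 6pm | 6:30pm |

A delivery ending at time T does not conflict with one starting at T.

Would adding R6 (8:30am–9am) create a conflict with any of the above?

No — it doesn't clash with anything

R1: ends 8:30am at or before R6 starts 8:30am → clear.
R2: starts 9:30am at or after R6 ends 9am → clear.
R3: starts 12pm at or after R6 ends 9am → clear.
R4: starts 3:30pm at or after R6 ends 9am → clear.
R5: starts 6pm at or after R6 ends 9am → clear.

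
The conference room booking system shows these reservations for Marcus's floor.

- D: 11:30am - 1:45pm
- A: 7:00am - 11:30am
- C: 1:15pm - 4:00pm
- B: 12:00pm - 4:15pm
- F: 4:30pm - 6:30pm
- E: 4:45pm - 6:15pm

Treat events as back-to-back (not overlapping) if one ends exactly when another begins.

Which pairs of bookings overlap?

B & C, B & D, C & D, E & F

Sorted by start: A, D, B, C, F, E.
D starts exactly when A ends (back-to-back, no overlap); A is clear from here.
B starts before D ends → D and B overlap.
C starts before D ends → D and C overlap.
F starts after D ends; D is clear from here.
C starts before B ends → B and C overlap.
F starts after B ends; B is clear from here.
F starts after C ends; C is clear from here.
E starts before F ends → F and E overlap.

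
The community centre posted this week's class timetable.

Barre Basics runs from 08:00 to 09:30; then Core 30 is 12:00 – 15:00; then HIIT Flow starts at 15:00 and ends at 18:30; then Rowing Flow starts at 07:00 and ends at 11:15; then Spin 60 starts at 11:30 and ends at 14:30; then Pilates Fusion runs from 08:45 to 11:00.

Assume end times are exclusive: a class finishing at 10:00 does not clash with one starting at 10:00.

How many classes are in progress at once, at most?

Sort all start/end points and keep a running count:
07:00 start Rowing Flow → 1
08:00 start Barre Basics → 2
08:45 start Pilates Fusion → 3
09:30 end Barre Basics → 2
11:00 end Pilates Fusion → 1
11:15 end Rowing Flow → 0
11:30 start Spin 60 → 1
12:00 start Core 30 → 2
14:30 end Spin 60 → 1
15:00 end Core 30 → 0
15:00 start HIIT Flow → 1
18:30 end HIIT Flow → 0
Peak is 3, at 08:45 (Barre Basics, Pilates Fusion, Rowing Flow).

3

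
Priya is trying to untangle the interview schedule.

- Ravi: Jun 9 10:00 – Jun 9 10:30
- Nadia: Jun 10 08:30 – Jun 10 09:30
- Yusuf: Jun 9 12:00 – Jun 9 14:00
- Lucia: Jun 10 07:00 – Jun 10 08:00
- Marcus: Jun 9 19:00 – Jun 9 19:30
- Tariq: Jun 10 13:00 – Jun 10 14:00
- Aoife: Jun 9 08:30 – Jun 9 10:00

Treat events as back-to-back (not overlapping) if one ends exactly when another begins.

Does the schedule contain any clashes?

Sorted by start: Aoife, Ravi, Yusuf, Marcus, Lucia, Nadia, Tariq.
Ravi starts exactly when Aoife ends (back-to-back, no overlap); Aoife is clear from here.
Yusuf starts after Ravi ends; Ravi is clear from here.
Marcus starts after Yusuf ends; Yusuf is clear from here.
Lucia starts after Marcus ends; Marcus is clear from here.
Nadia starts after Lucia ends; Lucia is clear from here.
Tariq starts after Nadia ends.
Every pair is clear; the schedule has no overlaps.

No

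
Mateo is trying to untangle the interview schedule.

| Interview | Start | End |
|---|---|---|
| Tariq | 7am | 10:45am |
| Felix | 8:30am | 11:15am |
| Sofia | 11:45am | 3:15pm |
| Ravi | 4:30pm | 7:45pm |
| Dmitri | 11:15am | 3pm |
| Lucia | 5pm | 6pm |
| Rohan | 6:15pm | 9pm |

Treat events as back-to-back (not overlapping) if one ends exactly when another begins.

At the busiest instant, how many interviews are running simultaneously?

Sort all start/end points and keep a running count:
7am start Tariq → 1
8:30am start Felix → 2
10:45am end Tariq → 1
11:15am end Felix → 0
11:15am start Dmitri → 1
11:45am start Sofia → 2
3pm end Dmitri → 1
3:15pm end Sofia → 0
4:30pm start Ravi → 1
5pm start Lucia → 2
6pm end Lucia → 1
6:15pm start Rohan → 2
7:45pm end Ravi → 1
9pm end Rohan → 0
Peak is 2, at 8:30am (Felix, Tariq).

2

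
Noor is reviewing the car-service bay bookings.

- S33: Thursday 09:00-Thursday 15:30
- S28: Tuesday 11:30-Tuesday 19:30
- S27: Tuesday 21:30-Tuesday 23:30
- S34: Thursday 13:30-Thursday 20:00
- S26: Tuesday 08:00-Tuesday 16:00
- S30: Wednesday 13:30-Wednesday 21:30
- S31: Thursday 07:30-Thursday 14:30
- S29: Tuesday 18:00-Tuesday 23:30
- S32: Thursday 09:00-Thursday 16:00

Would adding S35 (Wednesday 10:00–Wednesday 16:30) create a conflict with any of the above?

Yes — it overlaps S30

S26: ends Tuesday 16:00 at or before S35 starts Wednesday 10:00 → clear.
S28: ends Tuesday 19:30 at or before S35 starts Wednesday 10:00 → clear.
S29: ends Tuesday 23:30 at or before S35 starts Wednesday 10:00 → clear.
S27: ends Tuesday 23:30 at or before S35 starts Wednesday 10:00 → clear.
S30: starts Wednesday 13:30 before S35 ends Wednesday 16:30, and ends Wednesday 21:30 after S35 starts Wednesday 10:00 → overlap.
S31: starts Thursday 07:30 at or after S35 ends Wednesday 16:30 → clear.
S32: starts Thursday 09:00 at or after S35 ends Wednesday 16:30 → clear.
S33: starts Thursday 09:00 at or after S35 ends Wednesday 16:30 → clear.
S34: starts Thursday 13:30 at or after S35 ends Wednesday 16:30 → clear.
S35 overlaps S30.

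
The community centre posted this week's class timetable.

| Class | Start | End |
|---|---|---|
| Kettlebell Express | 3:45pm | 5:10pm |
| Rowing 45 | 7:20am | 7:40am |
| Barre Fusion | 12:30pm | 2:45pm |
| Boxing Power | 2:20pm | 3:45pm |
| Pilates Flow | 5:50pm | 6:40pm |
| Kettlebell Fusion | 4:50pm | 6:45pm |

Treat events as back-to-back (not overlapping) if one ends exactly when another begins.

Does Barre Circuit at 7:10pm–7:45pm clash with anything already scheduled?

Rowing 45: ends 7:40am at or before Barre Circuit starts 7:10pm → clear.
Barre Fusion: ends 2:45pm at or before Barre Circuit starts 7:10pm → clear.
Boxing Power: ends 3:45pm at or before Barre Circuit starts 7:10pm → clear.
Kettlebell Express: ends 5:10pm at or before Barre Circuit starts 7:10pm → clear.
Kettlebell Fusion: ends 6:45pm at or before Barre Circuit starts 7:10pm → clear.
Pilates Flow: ends 6:40pm at or before Barre Circuit starts 7:10pm → clear.

No — it doesn't clash with anything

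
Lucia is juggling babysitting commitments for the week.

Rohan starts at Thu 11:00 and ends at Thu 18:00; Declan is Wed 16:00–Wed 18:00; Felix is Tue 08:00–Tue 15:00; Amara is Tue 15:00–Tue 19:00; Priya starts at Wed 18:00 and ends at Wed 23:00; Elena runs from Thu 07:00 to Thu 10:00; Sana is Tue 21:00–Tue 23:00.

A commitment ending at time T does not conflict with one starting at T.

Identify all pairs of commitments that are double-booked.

Sorted by start: Felix, Amara, Sana, Declan, Priya, Elena, Rohan.
Amara starts exactly when Felix ends (back-to-back, no overlap); Felix is clear from here.
Sana starts after Amara ends; Amara is clear from here.
Declan starts after Sana ends; Sana is clear from here.
Priya starts exactly when Declan ends (back-to-back, no overlap); Declan is clear from here.
Elena starts after Priya ends; Priya is clear from here.
Rohan starts after Elena ends.

no conflicts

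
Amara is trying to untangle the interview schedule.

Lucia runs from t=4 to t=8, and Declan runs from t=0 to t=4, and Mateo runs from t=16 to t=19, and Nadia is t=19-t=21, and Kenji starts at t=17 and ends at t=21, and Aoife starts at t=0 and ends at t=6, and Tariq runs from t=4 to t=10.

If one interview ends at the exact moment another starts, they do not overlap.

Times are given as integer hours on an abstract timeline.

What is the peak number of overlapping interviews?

3

Sweep the timeline, counting +1 at each start and −1 at each end (ends before starts at a tie):
t=0 start Aoife → 1
t=0 start Declan → 2
t=4 end Declan → 1
t=4 start Lucia → 2
t=4 start Tariq → 3
t=6 end Aoife → 2
t=8 end Lucia → 1
t=10 end Tariq → 0
t=16 start Mateo → 1
t=17 start Kenji → 2
t=19 end Mateo → 1
t=19 start Nadia → 2
t=21 end Kenji → 1
t=21 end Nadia → 0
Peak is 3, at t=4 (Aoife, Lucia, Tariq).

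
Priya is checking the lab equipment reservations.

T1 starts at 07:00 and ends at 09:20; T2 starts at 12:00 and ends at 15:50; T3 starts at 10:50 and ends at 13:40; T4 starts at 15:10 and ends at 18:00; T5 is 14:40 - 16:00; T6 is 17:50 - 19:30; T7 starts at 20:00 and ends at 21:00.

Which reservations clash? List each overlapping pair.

Check each pair: they overlap iff neither finishes before the other starts.
Sorted by start: T1, T3, T2, T5, T4, T6, T7.
T3 starts after T1 ends — done with T1.
T2 starts before T3 ends → T3 and T2 overlap.
T5 starts after T3 ends — done with T3.
T5 starts before T2 ends → T2 and T5 overlap.
T4 starts before T2 ends → T2 and T4 overlap.
T6 starts after T2 ends — done with T2.
T4 starts before T5 ends → T5 and T4 overlap.
T6 starts after T5 ends — done with T5.
T6 starts before T4 ends → T4 and T6 overlap.
T7 starts after T4 ends.
T7 starts after T6 ends.

T2 & T3, T2 & T4, T2 & T5, T4 & T5, T4 & T6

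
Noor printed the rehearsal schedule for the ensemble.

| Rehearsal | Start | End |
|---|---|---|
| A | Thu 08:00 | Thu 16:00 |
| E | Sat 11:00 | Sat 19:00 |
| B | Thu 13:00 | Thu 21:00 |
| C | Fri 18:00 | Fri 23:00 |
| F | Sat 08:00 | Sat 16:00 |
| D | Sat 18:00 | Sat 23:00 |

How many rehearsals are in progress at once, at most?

2

Walk through starts and ends in time order (an end at T is processed before a start at T):
Thu 08:00 start A → 1
Thu 13:00 start B → 2
Thu 16:00 end A → 1
Thu 21:00 end B → 0
Fri 18:00 start C → 1
Fri 23:00 end C → 0
Sat 08:00 start F → 1
Sat 11:00 start E → 2
Sat 16:00 end F → 1
Sat 18:00 start D → 2
Sat 19:00 end E → 1
Sat 23:00 end D → 0
Peak is 2, at Thu 13:00 (A, B).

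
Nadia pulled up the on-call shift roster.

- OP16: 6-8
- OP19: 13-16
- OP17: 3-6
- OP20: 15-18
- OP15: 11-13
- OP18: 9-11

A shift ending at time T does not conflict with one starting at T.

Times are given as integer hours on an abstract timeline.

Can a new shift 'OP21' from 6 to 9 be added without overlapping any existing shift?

OP17: ends 6 at or before OP21 starts 6 → clear.
OP16: starts 6 before OP21 ends 9, and ends 8 after OP21 starts 6 → overlap.
OP18: starts 9 at or after OP21 ends 9 → clear.
OP15: starts 11 at or after OP21 ends 9 → clear.
OP19: starts 13 at or after OP21 ends 9 → clear.
OP20: starts 15 at or after OP21 ends 9 → clear.
OP21 overlaps OP16.

No — it overlaps OP16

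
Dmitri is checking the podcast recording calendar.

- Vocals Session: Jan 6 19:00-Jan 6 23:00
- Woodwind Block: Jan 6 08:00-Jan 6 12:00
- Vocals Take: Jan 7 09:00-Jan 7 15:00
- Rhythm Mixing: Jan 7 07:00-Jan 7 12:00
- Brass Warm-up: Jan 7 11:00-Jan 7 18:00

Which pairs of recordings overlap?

Sorted by start: Woodwind Block, Vocals Session, Rhythm Mixing, Vocals Take, Brass Warm-up.
Vocals Session starts after Woodwind Block ends, so nothing later overlaps Woodwind Block either.
Rhythm Mixing starts after Vocals Session ends, so nothing later overlaps Vocals Session either.
Vocals Take starts before Rhythm Mixing ends → Rhythm Mixing and Vocals Take overlap.
Brass Warm-up starts before Rhythm Mixing ends → Rhythm Mixing and Brass Warm-up overlap.
Brass Warm-up starts before Vocals Take ends → Vocals Take and Brass Warm-up overlap.

Brass Warm-up & Rhythm Mixing, Brass Warm-up & Vocals Take, Rhythm Mixing & Vocals Take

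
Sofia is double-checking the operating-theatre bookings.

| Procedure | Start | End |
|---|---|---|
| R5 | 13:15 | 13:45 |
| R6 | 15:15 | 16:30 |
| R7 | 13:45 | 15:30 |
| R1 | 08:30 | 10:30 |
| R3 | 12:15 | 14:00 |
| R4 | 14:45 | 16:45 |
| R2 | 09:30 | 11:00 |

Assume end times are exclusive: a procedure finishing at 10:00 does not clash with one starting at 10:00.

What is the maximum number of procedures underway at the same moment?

Sweep the timeline, counting +1 at each start and −1 at each end (ends before starts at a tie):
08:30 start R1 → 1
09:30 start R2 → 2
10:30 end R1 → 1
11:00 end R2 → 0
12:15 start R3 → 1
13:15 start R5 → 2
13:45 end R5 → 1
13:45 start R7 → 2
14:00 end R3 → 1
14:45 start R4 → 2
15:15 start R6 → 3
15:30 end R7 → 2
16:30 end R6 → 1
16:45 end R4 → 0
Peak is 3, at 15:15 (R4, R6, R7).

3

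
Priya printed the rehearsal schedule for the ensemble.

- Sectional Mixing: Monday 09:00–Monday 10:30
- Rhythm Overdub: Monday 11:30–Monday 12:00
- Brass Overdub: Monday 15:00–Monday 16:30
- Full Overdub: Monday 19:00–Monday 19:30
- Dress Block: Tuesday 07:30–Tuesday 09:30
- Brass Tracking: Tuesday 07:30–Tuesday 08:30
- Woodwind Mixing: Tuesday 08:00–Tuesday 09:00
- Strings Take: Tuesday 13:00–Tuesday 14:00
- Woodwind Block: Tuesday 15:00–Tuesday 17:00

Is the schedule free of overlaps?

Check each pair: they overlap iff neither finishes before the other starts.
Sorted by start: Sectional Mixing, Rhythm Overdub, Brass Overdub, Full Overdub, Dress Block, Brass Tracking, Woodwind Mixing, Strings Take, Woodwind Block.
Rhythm Overdub starts after Sectional Mixing ends — done with Sectional Mixing.
Brass Overdub starts after Rhythm Overdub ends — done with Rhythm Overdub.
Full Overdub starts after Brass Overdub ends — done with Brass Overdub.
Dress Block starts after Full Overdub ends — done with Full Overdub.
Brass Tracking starts before Dress Block ends → Dress Block and Brass Tracking overlap.
That's a conflict, so the schedule is not conflict-free.

No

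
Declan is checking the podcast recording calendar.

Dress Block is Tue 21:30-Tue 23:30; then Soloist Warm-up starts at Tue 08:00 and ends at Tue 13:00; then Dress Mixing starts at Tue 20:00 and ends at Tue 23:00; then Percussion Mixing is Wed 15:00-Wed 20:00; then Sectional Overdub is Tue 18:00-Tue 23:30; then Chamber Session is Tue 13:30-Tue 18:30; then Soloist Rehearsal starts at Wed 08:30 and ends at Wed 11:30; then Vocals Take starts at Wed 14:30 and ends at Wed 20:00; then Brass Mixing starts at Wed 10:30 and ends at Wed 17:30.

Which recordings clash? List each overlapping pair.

Sorted by start: Soloist Warm-up, Chamber Session, Sectional Overdub, Dress Mixing, Dress Block, Soloist Rehearsal, Brass Mixing, Vocals Take, Percussion Mixing.
Chamber Session starts after Soloist Warm-up ends — done with Soloist Warm-up.
Sectional Overdub starts before Chamber Session ends → Chamber Session and Sectional Overdub overlap.
Dress Mixing starts after Chamber Session ends — done with Chamber Session.
Dress Mixing starts before Sectional Overdub ends → Sectional Overdub and Dress Mixing overlap.
Dress Block starts before Sectional Overdub ends → Sectional Overdub and Dress Block overlap.
Soloist Rehearsal starts after Sectional Overdub ends — done with Sectional Overdub.
Dress Block starts before Dress Mixing ends → Dress Mixing and Dress Block overlap.
Soloist Rehearsal starts after Dress Mixing ends — done with Dress Mixing.
Soloist Rehearsal starts after Dress Block ends — done with Dress Block.
Brass Mixing starts before Soloist Rehearsal ends → Soloist Rehearsal and Brass Mixing overlap.
Vocals Take starts after Soloist Rehearsal ends — done with Soloist Rehearsal.
Vocals Take starts before Brass Mixing ends → Brass Mixing and Vocals Take overlap.
Percussion Mixing starts before Brass Mixing ends → Brass Mixing and Percussion Mixing overlap.
Percussion Mixing starts before Vocals Take ends → Vocals Take and Percussion Mixing overlap.

Brass Mixing & Percussion Mixing, Brass Mixing & Soloist Rehearsal, Brass Mixing & Vocals Take, Chamber Session & Sectional Overdub, Dress Block & Dress Mixing, Dress Block & Sectional Overdub, Dress Mixing & Sectional Overdub, Percussion Mixing & Vocals Take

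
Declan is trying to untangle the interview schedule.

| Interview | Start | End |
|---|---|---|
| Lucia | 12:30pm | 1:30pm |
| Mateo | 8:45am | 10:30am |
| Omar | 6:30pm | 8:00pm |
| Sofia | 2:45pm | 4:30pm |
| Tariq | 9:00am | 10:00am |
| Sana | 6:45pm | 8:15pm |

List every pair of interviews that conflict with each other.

Two intervals overlap when each starts before the other ends.
Sorted by start: Mateo, Tariq, Lucia, Sofia, Omar, Sana.
Tariq starts before Mateo ends → Mateo and Tariq overlap.
Lucia starts after Mateo ends, so nothing later overlaps Mateo either.
Lucia starts after Tariq ends, so nothing later overlaps Tariq either.
Sofia starts after Lucia ends, so nothing later overlaps Lucia either.
Omar starts after Sofia ends, so nothing later overlaps Sofia either.
Sana starts before Omar ends → Omar and Sana overlap.

Mateo & Tariq, Omar & Sana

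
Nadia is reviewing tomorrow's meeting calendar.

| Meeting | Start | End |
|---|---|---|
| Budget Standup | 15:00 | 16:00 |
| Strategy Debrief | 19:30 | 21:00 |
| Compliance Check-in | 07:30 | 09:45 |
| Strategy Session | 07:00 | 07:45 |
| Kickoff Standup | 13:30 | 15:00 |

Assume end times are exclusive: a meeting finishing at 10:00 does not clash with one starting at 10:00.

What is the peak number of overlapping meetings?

2

Sweep the timeline, counting +1 at each start and −1 at each end (ends before starts at a tie):
07:00 start Strategy Session → 1
07:30 start Compliance Check-in → 2
07:45 end Strategy Session → 1
09:45 end Compliance Check-in → 0
13:30 start Kickoff Standup → 1
15:00 end Kickoff Standup → 0
15:00 start Budget Standup → 1
16:00 end Budget Standup → 0
19:30 start Strategy Debrief → 1
21:00 end Strategy Debrief → 0
Peak is 2, at 07:30 (Compliance Check-in, Strategy Session).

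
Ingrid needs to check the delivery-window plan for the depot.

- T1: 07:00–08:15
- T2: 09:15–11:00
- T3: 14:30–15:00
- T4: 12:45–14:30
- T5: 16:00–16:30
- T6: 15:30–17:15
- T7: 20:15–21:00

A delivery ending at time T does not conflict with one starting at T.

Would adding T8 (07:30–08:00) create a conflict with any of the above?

T1: starts 07:00 before T8 ends 08:00, and ends 08:15 after T8 starts 07:30 → overlap.
T2: starts 09:15 at or after T8 ends 08:00 → clear.
T4: starts 12:45 at or after T8 ends 08:00 → clear.
T3: starts 14:30 at or after T8 ends 08:00 → clear.
T6: starts 15:30 at or after T8 ends 08:00 → clear.
T5: starts 16:00 at or after T8 ends 08:00 → clear.
T7: starts 20:15 at or after T8 ends 08:00 → clear.
T8 overlaps T1.

Yes — it overlaps T1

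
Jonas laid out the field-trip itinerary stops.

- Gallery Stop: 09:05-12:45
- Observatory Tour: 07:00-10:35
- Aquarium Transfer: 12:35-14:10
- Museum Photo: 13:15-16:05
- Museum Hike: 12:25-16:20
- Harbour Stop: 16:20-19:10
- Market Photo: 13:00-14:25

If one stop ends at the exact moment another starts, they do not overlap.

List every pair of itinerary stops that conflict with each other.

Sorted by start: Observatory Tour, Gallery Stop, Museum Hike, Aquarium Transfer, Market Photo, Museum Photo, Harbour Stop.
Gallery Stop starts before Observatory Tour ends → Observatory Tour and Gallery Stop overlap.
Museum Hike starts after Observatory Tour ends, so Observatory Tour has no further overlaps.
Museum Hike starts before Gallery Stop ends → Gallery Stop and Museum Hike overlap.
Aquarium Transfer starts before Gallery Stop ends → Gallery Stop and Aquarium Transfer overlap.
Market Photo starts after Gallery Stop ends, so Gallery Stop has no further overlaps.
Aquarium Transfer starts before Museum Hike ends → Museum Hike and Aquarium Transfer overlap.
Market Photo starts before Museum Hike ends → Museum Hike and Market Photo overlap.
Museum Photo starts before Museum Hike ends → Museum Hike and Museum Photo overlap.
Harbour Stop starts exactly when Museum Hike ends (back-to-back, no overlap).
Market Photo starts before Aquarium Transfer ends → Aquarium Transfer and Market Photo overlap.
Museum Photo starts before Aquarium Transfer ends → Aquarium Transfer and Museum Photo overlap.
Harbour Stop starts after Aquarium Transfer ends.
Museum Photo starts before Market Photo ends → Market Photo and Museum Photo overlap.
Harbour Stop starts after Market Photo ends.
Harbour Stop starts after Museum Photo ends.

Aquarium Transfer & Gallery Stop, Aquarium Transfer & Market Photo, Aquarium Transfer & Museum Hike, Aquarium Transfer & Museum Photo, Gallery Stop & Museum Hike, Gallery Stop & Observatory Tour, Market Photo & Museum Hike, Market Photo & Museum Photo, Museum Hike & Museum Photo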